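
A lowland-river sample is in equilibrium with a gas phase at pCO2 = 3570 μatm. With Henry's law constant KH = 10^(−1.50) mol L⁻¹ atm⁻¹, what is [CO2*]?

[CO2*] = 113 μmol/L

KH = 10^(−1.50) = 3.162×10^-2 mol L⁻¹ atm⁻¹
[CO2*] = KH · pCO2 = 3.162×10^-2 × 3570×10^-6 atm = 1.13×10^-4 mol/L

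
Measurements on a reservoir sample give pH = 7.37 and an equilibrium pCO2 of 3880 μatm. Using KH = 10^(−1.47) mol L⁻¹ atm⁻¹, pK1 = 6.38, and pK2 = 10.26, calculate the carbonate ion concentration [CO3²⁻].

[CO3²⁻] = 1.66 μmol/L

[CO2*] = KH · pCO2 = 10^(−1.47) × 3880×10^-6 = 1.315×10^-4 mol/L
α₀ = 1/(1 + K1/[H⁺] + K1K2/[H⁺]²) = 1/(1 + 10^+0.99 + 10^-1.90) = 0.09272
DIC = [CO2*]/α₀ = 1.315×10^-4 / 0.09272 = 1.418 mmol/L
[CO3²⁻] = α₂·DIC; α₂ = 0.001167, so [CO3²⁻] = 0.001167 × 1.418 = 0.00166 mmol/L = 1.66 μmol/L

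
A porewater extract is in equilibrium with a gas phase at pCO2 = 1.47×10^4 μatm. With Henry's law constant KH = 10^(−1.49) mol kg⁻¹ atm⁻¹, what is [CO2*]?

[CO2*] = 476 μmol/kg

KH = 10^(−1.49) = 3.236×10^-2 mol kg⁻¹ atm⁻¹
[CO2*] = KH · pCO2 = 3.236×10^-2 × 1.47×10^4×10^-6 atm = 4.76×10^-4 mol/kg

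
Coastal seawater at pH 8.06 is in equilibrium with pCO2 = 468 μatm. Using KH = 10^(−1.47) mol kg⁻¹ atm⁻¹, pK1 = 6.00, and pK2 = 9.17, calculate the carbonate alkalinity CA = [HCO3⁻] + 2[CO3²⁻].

[CO2*] = KH · pCO2 = 10^(−1.47) × 468×10^-6 = 1.586×10^-5 mol/kg
α₀ = 1/(1 + K1/[H⁺] + K1K2/[H⁺]²) = 1/(1 + 10^+2.06 + 10^+0.95) = 0.008017
DIC = [CO2*]/α₀ = 1.586×10^-5 / 0.008017 = 1.978 mmol/kg
CA = (α₁ + 2α₂)·DIC = (0.9205 + 2×0.07146) × 1.978 = 2.10 mmol/kg

CA = 2.10 mmol/kg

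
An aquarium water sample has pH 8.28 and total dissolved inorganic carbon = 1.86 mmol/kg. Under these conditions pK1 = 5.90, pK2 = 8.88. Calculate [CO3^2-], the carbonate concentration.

[CO3²⁻] = 0.372 mmol/kg

α₂ = 1 / (1 + [H⁺]/K2 + [H⁺]²/(K1K2)) = 1 / (1 + 10^+0.60 + 10^-1.78)
   = 1 / (1 + 3.9811 + 0.016596) = 1/4.9977 = 0.2001
[CO3²⁻] = α₂ × DIC = 0.2001 × 1.86 = 0.372 mmol/kg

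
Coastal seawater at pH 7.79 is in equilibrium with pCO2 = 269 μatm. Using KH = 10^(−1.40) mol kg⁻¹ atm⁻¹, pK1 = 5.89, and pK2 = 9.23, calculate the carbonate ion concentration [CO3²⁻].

[CO2*] = KH · pCO2 = 10^(−1.40) × 269×10^-6 = 1.071×10^-5 mol/kg
α₀ = 1/(1 + K1/[H⁺] + K1K2/[H⁺]²) = 1/(1 + 10^+1.90 + 10^+0.46) = 0.01200
DIC = [CO2*]/α₀ = 1.071×10^-5 / 0.01200 = 0.8922 mmol/kg
[CO3²⁻] = α₂·DIC; α₂ = 0.03462, so [CO3²⁻] = 0.03462 × 0.8922 = 0.0309 mmol/kg

[CO3²⁻] = 0.0309 mmol/kg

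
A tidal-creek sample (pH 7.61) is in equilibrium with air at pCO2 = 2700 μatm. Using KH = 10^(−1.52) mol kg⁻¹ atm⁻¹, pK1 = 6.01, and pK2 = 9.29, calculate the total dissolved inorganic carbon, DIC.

[CO2*] = KH · pCO2 = 10^(−1.52) × 2700×10^-6 = 8.154×10^-5 mol/kg
α₀ = 1/(1 + K1/[H⁺] + K1K2/[H⁺]²) = 1/(1 + 10^+1.60 + 10^-0.08) = 0.02401
DIC = [CO2*]/α₀ = 8.154×10^-5 / 0.02401 = 3.40 mmol/kg

DIC = 3.40 mmol/kg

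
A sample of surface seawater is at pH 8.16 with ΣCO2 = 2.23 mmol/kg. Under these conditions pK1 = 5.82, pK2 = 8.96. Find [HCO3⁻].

α₁ = 1 / (1 + [H⁺]/K1 + K2/[H⁺]) = 1 / (1 + 10^-2.34 + 10^-0.80)
   = 1 / (1 + 0.0045709 + 0.15849) = 1/1.1631 = 0.8598
[HCO3⁻] = α₁ × DIC = 0.8598 × 2.23 = 1.92 mmol/kg

[HCO3⁻] = 1.92 mmol/kg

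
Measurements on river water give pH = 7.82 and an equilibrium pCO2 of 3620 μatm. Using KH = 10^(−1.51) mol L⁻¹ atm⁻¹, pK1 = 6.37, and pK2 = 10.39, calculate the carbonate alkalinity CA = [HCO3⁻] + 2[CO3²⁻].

CA = 3.17 mmol/L

[CO2*] = KH · pCO2 = 10^(−1.51) × 3620×10^-6 = 1.119×10^-4 mol/L
α₀ = 1/(1 + K1/[H⁺] + K1K2/[H⁺]²) = 1/(1 + 10^+1.45 + 10^-1.12) = 0.03418
DIC = [CO2*]/α₀ = 1.119×10^-4 / 0.03418 = 3.273 mmol/L
CA = (α₁ + 2α₂)·DIC = (0.9632 + 2×0.002593) × 3.273 = 3.17 mmol/L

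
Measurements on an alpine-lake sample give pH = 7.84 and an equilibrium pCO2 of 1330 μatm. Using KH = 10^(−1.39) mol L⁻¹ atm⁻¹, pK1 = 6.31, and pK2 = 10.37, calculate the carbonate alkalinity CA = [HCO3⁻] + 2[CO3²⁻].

CA = 1.85 mmol/L

[CO2*] = KH · pCO2 = 10^(−1.39) × 1330×10^-6 = 5.418×10^-5 mol/L
α₀ = 1/(1 + K1/[H⁺] + K1K2/[H⁺]²) = 1/(1 + 10^+1.53 + 10^-1.00) = 0.02858
DIC = [CO2*]/α₀ = 5.418×10^-5 / 0.02858 = 1.896 mmol/L
CA = (α₁ + 2α₂)·DIC = (0.9686 + 2×0.002858) × 1.896 = 1.85 mmol/L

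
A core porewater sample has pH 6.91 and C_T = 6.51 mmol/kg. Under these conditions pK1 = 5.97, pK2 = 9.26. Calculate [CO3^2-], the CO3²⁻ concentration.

α₂ = 1 / (1 + [H⁺]/K2 + [H⁺]²/(K1K2)) = 1 / (1 + 10^+2.35 + 10^+1.41)
   = 1 / (1 + 223.87 + 25.704) = 1/250.58 = 0.003991
[CO3²⁻] = α₂ × DIC = 0.003991 × 6.51 = 0.0260 mmol/kg

[CO3²⁻] = 0.0260 mmol/kg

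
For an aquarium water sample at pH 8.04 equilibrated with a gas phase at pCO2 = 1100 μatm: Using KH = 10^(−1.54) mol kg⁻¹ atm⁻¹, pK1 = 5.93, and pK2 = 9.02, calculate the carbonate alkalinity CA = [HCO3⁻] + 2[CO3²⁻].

[CO2*] = KH · pCO2 = 10^(−1.54) × 1100×10^-6 = 3.172×10^-5 mol/kg
α₀ = 1/(1 + K1/[H⁺] + K1K2/[H⁺]²) = 1/(1 + 10^+2.11 + 10^+1.13) = 0.006978
DIC = [CO2*]/α₀ = 3.172×10^-5 / 0.006978 = 4.547 mmol/kg
CA = (α₁ + 2α₂)·DIC = (0.8989 + 2×0.09413) × 4.547 = 4.94 mmol/kg

CA = 4.94 mmol/kg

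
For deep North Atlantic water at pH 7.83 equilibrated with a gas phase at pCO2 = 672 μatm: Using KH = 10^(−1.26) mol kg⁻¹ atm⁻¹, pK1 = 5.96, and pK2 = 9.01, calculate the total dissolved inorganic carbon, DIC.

[CO2*] = KH · pCO2 = 10^(−1.26) × 672×10^-6 = 3.693×10^-5 mol/kg
α₀ = 1/(1 + K1/[H⁺] + K1K2/[H⁺]²) = 1/(1 + 10^+1.87 + 10^+0.69) = 0.01250
DIC = [CO2*]/α₀ = 3.693×10^-5 / 0.01250 = 2.96 mmol/kg

DIC = 2.96 mmol/kg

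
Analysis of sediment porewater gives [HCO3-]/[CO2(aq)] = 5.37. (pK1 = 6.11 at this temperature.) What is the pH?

From K1 = [H⁺][HCO3-]/[CO2(aq)]:  pH = pK1 + log₁₀([HCO3-]/[CO2(aq)])
log₁₀(5.37) = +0.730
pH = 6.11 + (+0.730) = 6.84

pH = 6.84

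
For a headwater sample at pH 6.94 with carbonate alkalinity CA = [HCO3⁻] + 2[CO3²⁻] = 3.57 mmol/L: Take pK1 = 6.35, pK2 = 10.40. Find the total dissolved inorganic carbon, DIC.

CA = [HCO3⁻] + 2[CO3²⁻] = (α₁ + 2α₂)·DIC
At pH 6.94: [H⁺]/K1 = 10^-0.59 = 0.25704, K2/[H⁺] = 10^-3.46 = 0.00034674
α₁ = 1/(1 + 0.25704 + 0.00034674) = 1/1.2574 = 0.7953; α₂ = α₁·K2/[H⁺] = 0.0002758
α₁ + 2α₂ = 0.7959
DIC = CA / (α₁ + 2α₂) = 3.57 / 0.7959 = 4.49 mmol/L

DIC = 4.49 mmol/L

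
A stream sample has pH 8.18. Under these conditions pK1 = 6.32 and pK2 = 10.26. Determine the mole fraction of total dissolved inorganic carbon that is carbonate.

α₂ = 1 / (1 + [H⁺]/K2 + [H⁺]²/(K1K2)) = 1 / (1 + 10^+2.08 + 10^+0.22)
   = 1 / (1 + 120.23 + 1.6596) = 1/122.89 = 0.008138

α₂ = 0.00814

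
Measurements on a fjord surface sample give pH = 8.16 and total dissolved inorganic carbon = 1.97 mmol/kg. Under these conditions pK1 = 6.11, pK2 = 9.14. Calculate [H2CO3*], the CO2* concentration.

[CO2*] = 15.8 μmol/kg

α₀ = 1 / (1 + K1/[H⁺] + K1K2/[H⁺]²) = 1 / (1 + 10^+2.05 + 10^+1.07)
   = 1 / (1 + 112.20 + 11.749) = 1/124.95 = 0.008003
[CO2*] = α₀ × DIC = 0.008003 × 1.97 = 0.0158 mmol/kg = 15.8 μmol/kg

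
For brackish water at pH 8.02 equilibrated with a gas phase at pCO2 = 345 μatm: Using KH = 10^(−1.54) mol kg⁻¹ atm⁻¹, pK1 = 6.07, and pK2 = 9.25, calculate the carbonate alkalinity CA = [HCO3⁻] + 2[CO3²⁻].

CA = 0.991 mmol/kg

[CO2*] = KH · pCO2 = 10^(−1.54) × 345×10^-6 = 9.950×10^-6 mol/kg
α₀ = 1/(1 + K1/[H⁺] + K1K2/[H⁺]²) = 1/(1 + 10^+1.95 + 10^+0.72) = 0.01049
DIC = [CO2*]/α₀ = 9.950×10^-6 / 0.01049 = 0.9490 mmol/kg
CA = (α₁ + 2α₂)·DIC = (0.9345 + 2×0.05503) × 0.9490 = 0.991 mmol/kg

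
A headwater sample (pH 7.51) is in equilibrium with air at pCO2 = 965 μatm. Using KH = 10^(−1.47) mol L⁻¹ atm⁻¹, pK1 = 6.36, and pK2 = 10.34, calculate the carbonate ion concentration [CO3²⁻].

[CO3²⁻] = 0.683 μmol/L

[CO2*] = KH · pCO2 = 10^(−1.47) × 965×10^-6 = 3.270×10^-5 mol/L
α₀ = 1/(1 + K1/[H⁺] + K1K2/[H⁺]²) = 1/(1 + 10^+1.15 + 10^-1.68) = 0.06602
DIC = [CO2*]/α₀ = 3.270×10^-5 / 0.06602 = 0.4953 mmol/L
[CO3²⁻] = α₂·DIC; α₂ = 0.001379, so [CO3²⁻] = 0.001379 × 0.4953 = 0.000683 mmol/L = 0.683 μmol/L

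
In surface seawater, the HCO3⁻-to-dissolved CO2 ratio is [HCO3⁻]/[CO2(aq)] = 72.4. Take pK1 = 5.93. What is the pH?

From K1 = [H⁺][HCO3⁻]/[CO2(aq)]:  pH = pK1 + log₁₀([HCO3⁻]/[CO2(aq)])
log₁₀(72.4) = +1.860
pH = 5.93 + (+1.860) = 7.79

pH = 7.79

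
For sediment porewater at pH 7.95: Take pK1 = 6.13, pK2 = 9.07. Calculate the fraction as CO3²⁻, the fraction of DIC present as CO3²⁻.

α₂ = 1 / (1 + [H⁺]/K2 + [H⁺]²/(K1K2)) = 1 / (1 + 10^+1.12 + 10^-0.70)
   = 1 / (1 + 13.183 + 0.19953) = 1/14.382 = 0.06953

α₂ = 0.0695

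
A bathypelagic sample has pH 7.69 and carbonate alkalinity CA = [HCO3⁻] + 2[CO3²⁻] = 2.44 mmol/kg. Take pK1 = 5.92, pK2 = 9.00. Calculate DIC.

DIC = 2.37 mmol/kg

CA = [HCO3⁻] + 2[CO3²⁻] = (α₁ + 2α₂)·DIC
At pH 7.69: [H⁺]/K1 = 10^-1.77 = 0.016982, K2/[H⁺] = 10^-1.31 = 0.048978
α₁ = 1/(1 + 0.016982 + 0.048978) = 1/1.0660 = 0.9381; α₂ = α₁·K2/[H⁺] = 0.04595
α₁ + 2α₂ = 1.0300
DIC = CA / (α₁ + 2α₂) = 2.44 / 1.0300 = 2.37 mmol/kg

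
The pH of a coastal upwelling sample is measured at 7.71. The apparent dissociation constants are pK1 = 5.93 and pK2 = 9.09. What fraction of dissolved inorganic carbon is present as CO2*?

α₀ = 1 / (1 + K1/[H⁺] + K1K2/[H⁺]²) = 1 / (1 + 10^+1.78 + 10^+0.40)
   = 1 / (1 + 60.256 + 2.5119) = 1/63.768 = 0.01568

α₀ = 0.0157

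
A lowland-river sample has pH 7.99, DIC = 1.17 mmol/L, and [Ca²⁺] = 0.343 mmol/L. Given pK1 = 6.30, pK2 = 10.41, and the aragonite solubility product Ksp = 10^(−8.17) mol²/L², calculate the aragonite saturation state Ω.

α₂ = 1 / (1 + [H⁺]/K2 + [H⁺]²/(K1K2)) = 1 / (1 + 10^+2.42 + 10^+0.73)
   = 1 / (1 + 263.03 + 5.3703) = 1/269.40 = 0.003712
[CO3²⁻] = α₂ × DIC = 0.003712 × 1.17 = 0.004343 mmol/L = 4.343 μmol/L
Ksp = 10^(−8.17) = 6.761×10^-9
Ω = [Ca²⁺][CO3²⁻]/Ksp = (0.343×10^-3)(4.343×10^-6) / 6.761×10^-9 = 0.220

Ω = 0.220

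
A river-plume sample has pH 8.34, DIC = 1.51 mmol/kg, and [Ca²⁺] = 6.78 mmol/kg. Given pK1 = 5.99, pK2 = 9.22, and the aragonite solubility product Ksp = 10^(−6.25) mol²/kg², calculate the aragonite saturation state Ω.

Ω = 2.11

α₂ = 1 / (1 + [H⁺]/K2 + [H⁺]²/(K1K2)) = 1 / (1 + 10^+0.88 + 10^-1.47)
   = 1 / (1 + 7.5858 + 0.033884) = 1/8.6197 = 0.1160
[CO3²⁻] = α₂ × DIC = 0.1160 × 1.51 = 0.1752 mmol/kg
Ksp = 10^(−6.25) = 5.623×10^-7
Ω = [Ca²⁺][CO3²⁻]/Ksp = (6.78×10^-3)(1.752×10^-4) / 5.623×10^-7 = 2.11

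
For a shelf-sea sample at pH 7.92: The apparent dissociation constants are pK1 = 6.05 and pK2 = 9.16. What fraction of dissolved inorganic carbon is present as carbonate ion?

α₂ = 0.0537

α₂ = 1 / (1 + [H⁺]/K2 + [H⁺]²/(K1K2)) = 1 / (1 + 10^+1.24 + 10^-0.63)
   = 1 / (1 + 17.378 + 0.23442) = 1/18.612 = 0.05373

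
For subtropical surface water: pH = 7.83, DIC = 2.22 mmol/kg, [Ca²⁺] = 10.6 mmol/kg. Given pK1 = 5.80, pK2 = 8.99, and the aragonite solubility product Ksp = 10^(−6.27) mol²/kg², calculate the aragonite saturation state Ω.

α₂ = 1 / (1 + [H⁺]/K2 + [H⁺]²/(K1K2)) = 1 / (1 + 10^+1.16 + 10^-0.87)
   = 1 / (1 + 14.454 + 0.13490) = 1/15.589 = 0.06415
[CO3²⁻] = α₂ × DIC = 0.06415 × 2.22 = 0.1424 mmol/kg
Ksp = 10^(−6.27) = 5.370×10^-7
Ω = [Ca²⁺][CO3²⁻]/Ksp = (10.6×10^-3)(1.424×10^-4) / 5.370×10^-7 = 2.81

Ω = 2.81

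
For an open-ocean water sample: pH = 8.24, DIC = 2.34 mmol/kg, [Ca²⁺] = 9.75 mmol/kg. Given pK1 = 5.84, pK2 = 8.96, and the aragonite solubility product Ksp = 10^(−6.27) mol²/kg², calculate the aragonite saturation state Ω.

Ω = 6.78

α₂ = 1 / (1 + [H⁺]/K2 + [H⁺]²/(K1K2)) = 1 / (1 + 10^+0.72 + 10^-1.68)
   = 1 / (1 + 5.2481 + 0.020893) = 1/6.2690 = 0.1595
[CO3²⁻] = α₂ × DIC = 0.1595 × 2.34 = 0.3733 mmol/kg
Ksp = 10^(−6.27) = 5.370×10^-7
Ω = [Ca²⁺][CO3²⁻]/Ksp = (9.75×10^-3)(3.733×10^-4) / 5.370×10^-7 = 6.78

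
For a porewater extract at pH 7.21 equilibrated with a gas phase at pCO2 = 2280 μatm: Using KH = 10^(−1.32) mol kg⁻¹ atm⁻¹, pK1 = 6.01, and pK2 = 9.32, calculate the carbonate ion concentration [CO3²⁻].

[CO2*] = KH · pCO2 = 10^(−1.32) × 2280×10^-6 = 1.091×10^-4 mol/kg
α₀ = 1/(1 + K1/[H⁺] + K1K2/[H⁺]²) = 1/(1 + 10^+1.20 + 10^-0.91) = 0.05892
DIC = [CO2*]/α₀ = 1.091×10^-4 / 0.05892 = 1.852 mmol/kg
[CO3²⁻] = α₂·DIC; α₂ = 0.007249, so [CO3²⁻] = 0.007249 × 1.852 = 0.0134 mmol/kg = 13.4 μmol/kg

[CO3²⁻] = 13.4 μmol/kg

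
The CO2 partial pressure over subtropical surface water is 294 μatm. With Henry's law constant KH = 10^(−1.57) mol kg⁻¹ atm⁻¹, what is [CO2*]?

[CO2*] = 7.91 μmol/kg

KH = 10^(−1.57) = 2.692×10^-2 mol kg⁻¹ atm⁻¹
[CO2*] = KH · pCO2 = 2.692×10^-2 × 294×10^-6 atm = 7.91×10^-6 mol/kg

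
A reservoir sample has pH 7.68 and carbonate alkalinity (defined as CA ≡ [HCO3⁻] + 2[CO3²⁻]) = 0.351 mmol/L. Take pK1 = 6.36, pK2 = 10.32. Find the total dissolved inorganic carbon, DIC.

DIC = 0.367 mmol/L

CA = [HCO3⁻] + 2[CO3²⁻] = (α₁ + 2α₂)·DIC
At pH 7.68: [H⁺]/K1 = 10^-1.32 = 0.047863, K2/[H⁺] = 10^-2.64 = 0.0022909
α₁ = 1/(1 + 0.047863 + 0.0022909) = 1/1.0502 = 0.9522; α₂ = α₁·K2/[H⁺] = 0.002181
α₁ + 2α₂ = 0.9566
DIC = CA / (α₁ + 2α₂) = 0.351 / 0.9566 = 0.367 mmol/L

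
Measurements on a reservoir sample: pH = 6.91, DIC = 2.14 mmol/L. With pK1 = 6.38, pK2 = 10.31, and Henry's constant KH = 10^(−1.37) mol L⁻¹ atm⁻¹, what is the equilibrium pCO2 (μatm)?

α₀ = 1 / (1 + K1/[H⁺] + K1K2/[H⁺]²) = 1 / (1 + 10^+0.53 + 10^-2.87)
   = 1 / (1 + 3.3884 + 0.0013490) = 1/4.3898 = 0.2278
[CO2*] = α₀ × DIC = 0.2278 × 2.14 = 0.4875 mmol/L
pCO2 = [CO2*]/KH = 4.875×10^-4 / 4.266×10^-2 = 1.14×10^4 μatm

pCO2 = 1.14×10^4 μatm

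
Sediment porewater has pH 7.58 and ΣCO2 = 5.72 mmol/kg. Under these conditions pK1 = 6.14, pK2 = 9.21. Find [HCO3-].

[HCO3⁻] = 5.40 mmol/kg

α₁ = 1 / (1 + [H⁺]/K1 + K2/[H⁺]) = 1 / (1 + 10^-1.44 + 10^-1.63)
   = 1 / (1 + 0.036308 + 0.023442) = 1/1.0598 = 0.9436
[HCO3⁻] = α₁ × DIC = 0.9436 × 5.72 = 5.40 mmol/kg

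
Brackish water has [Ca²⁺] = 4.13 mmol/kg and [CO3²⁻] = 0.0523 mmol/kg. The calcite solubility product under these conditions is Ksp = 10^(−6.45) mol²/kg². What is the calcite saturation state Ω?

Ω = 0.609

Ksp = 10^(−6.45) = 3.548×10^-7
Ω = [Ca²⁺][CO3²⁻]/Ksp = (4.13×10^-3)(0.0523×10^-3) / 3.548×10^-7 = 0.609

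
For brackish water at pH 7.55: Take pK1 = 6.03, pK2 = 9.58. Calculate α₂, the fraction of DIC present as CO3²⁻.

α₂ = 1 / (1 + [H⁺]/K2 + [H⁺]²/(K1K2)) = 1 / (1 + 10^+2.03 + 10^+0.51)
   = 1 / (1 + 107.15 + 3.2359) = 1/111.39 = 0.008978

α₂ = 0.00898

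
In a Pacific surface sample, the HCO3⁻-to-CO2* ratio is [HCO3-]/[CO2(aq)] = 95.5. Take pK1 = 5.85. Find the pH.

pH = 7.83

From K1 = [H⁺][HCO3-]/[CO2(aq)]:  pH = pK1 + log₁₀([HCO3-]/[CO2(aq)])
log₁₀(95.5) = +1.980
pH = 5.85 + (+1.980) = 7.83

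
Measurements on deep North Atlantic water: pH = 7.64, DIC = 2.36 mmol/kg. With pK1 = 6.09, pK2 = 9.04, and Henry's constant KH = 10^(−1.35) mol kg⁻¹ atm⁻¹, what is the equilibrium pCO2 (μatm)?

α₀ = 1 / (1 + K1/[H⁺] + K1K2/[H⁺]²) = 1 / (1 + 10^+1.55 + 10^+0.15)
   = 1 / (1 + 35.481 + 1.4125) = 1/37.894 = 0.02639
[CO2*] = α₀ × DIC = 0.02639 × 2.36 = 0.06228 mmol/kg
pCO2 = [CO2*]/KH = 6.228×10^-5 / 4.467×10^-2 = 1390 μatm

pCO2 = 1390 μatm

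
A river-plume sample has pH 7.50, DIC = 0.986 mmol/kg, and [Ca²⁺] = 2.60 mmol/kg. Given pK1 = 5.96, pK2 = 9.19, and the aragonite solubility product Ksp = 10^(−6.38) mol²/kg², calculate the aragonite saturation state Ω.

Ω = 0.120

α₂ = 1 / (1 + [H⁺]/K2 + [H⁺]²/(K1K2)) = 1 / (1 + 10^+1.69 + 10^+0.15)
   = 1 / (1 + 48.978 + 1.4125) = 1/51.390 = 0.01946
[CO3²⁻] = α₂ × DIC = 0.01946 × 0.986 = 0.01919 mmol/kg = 19.19 μmol/kg
Ksp = 10^(−6.38) = 4.169×10^-7
Ω = [Ca²⁺][CO3²⁻]/Ksp = (2.60×10^-3)(1.919×10^-5) / 4.169×10^-7 = 0.120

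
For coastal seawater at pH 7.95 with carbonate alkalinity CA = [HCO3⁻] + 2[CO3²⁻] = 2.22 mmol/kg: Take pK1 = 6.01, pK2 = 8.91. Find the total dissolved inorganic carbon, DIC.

DIC = 2.04 mmol/kg

CA = [HCO3⁻] + 2[CO3²⁻] = (α₁ + 2α₂)·DIC
At pH 7.95: [H⁺]/K1 = 10^-1.94 = 0.011482, K2/[H⁺] = 10^-0.96 = 0.10965
α₁ = 1/(1 + 0.011482 + 0.10965) = 1/1.1211 = 0.8920; α₂ = α₁·K2/[H⁺] = 0.09780
α₁ + 2α₂ = 1.0876
DIC = CA / (α₁ + 2α₂) = 2.22 / 1.0876 = 2.04 mmol/kg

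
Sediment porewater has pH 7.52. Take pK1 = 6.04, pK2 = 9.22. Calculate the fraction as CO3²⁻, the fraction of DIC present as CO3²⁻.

α₂ = 1 / (1 + [H⁺]/K2 + [H⁺]²/(K1K2)) = 1 / (1 + 10^+1.70 + 10^+0.22)
   = 1 / (1 + 50.119 + 1.6596) = 1/52.778 = 0.01895

α₂ = 0.0189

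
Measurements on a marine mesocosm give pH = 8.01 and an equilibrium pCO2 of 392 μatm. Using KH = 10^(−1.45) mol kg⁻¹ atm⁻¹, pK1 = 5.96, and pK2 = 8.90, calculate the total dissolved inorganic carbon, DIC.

DIC = 1.78 mmol/kg

[CO2*] = KH · pCO2 = 10^(−1.45) × 392×10^-6 = 1.391×10^-5 mol/kg
α₀ = 1/(1 + K1/[H⁺] + K1K2/[H⁺]²) = 1/(1 + 10^+2.05 + 10^+1.16) = 0.007834
DIC = [CO2*]/α₀ = 1.391×10^-5 / 0.007834 = 1.78 mmol/kg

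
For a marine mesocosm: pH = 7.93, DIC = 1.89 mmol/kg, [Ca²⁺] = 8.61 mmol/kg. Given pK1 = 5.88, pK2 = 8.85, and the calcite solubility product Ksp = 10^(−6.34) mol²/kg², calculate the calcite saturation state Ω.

Ω = 3.79

α₂ = 1 / (1 + [H⁺]/K2 + [H⁺]²/(K1K2)) = 1 / (1 + 10^+0.92 + 10^-1.13)
   = 1 / (1 + 8.3176 + 0.074131) = 1/9.3918 = 0.1065
[CO3²⁻] = α₂ × DIC = 0.1065 × 1.89 = 0.2012 mmol/kg
Ksp = 10^(−6.34) = 4.571×10^-7
Ω = [Ca²⁺][CO3²⁻]/Ksp = (8.61×10^-3)(2.012×10^-4) / 4.571×10^-7 = 3.79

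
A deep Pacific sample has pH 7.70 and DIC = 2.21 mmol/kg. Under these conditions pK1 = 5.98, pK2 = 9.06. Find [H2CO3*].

α₀ = 1 / (1 + K1/[H⁺] + K1K2/[H⁺]²) = 1 / (1 + 10^+1.72 + 10^+0.36)
   = 1 / (1 + 52.481 + 2.2909) = 1/55.772 = 0.01793
[CO2*] = α₀ × DIC = 0.01793 × 2.21 = 0.0396 mmol/kg

[CO2*] = 0.0396 mmol/kg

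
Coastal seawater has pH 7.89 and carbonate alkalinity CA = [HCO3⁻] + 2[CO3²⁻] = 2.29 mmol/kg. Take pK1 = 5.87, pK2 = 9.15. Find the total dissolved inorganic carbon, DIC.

CA = [HCO3⁻] + 2[CO3²⁻] = (α₁ + 2α₂)·DIC
At pH 7.89: [H⁺]/K1 = 10^-2.02 = 0.0095499, K2/[H⁺] = 10^-1.26 = 0.054954
α₁ = 1/(1 + 0.0095499 + 0.054954) = 1/1.0645 = 0.9394; α₂ = α₁·K2/[H⁺] = 0.05162
α₁ + 2α₂ = 1.0427
DIC = CA / (α₁ + 2α₂) = 2.29 / 1.0427 = 2.20 mmol/kg

DIC = 2.20 mmol/kg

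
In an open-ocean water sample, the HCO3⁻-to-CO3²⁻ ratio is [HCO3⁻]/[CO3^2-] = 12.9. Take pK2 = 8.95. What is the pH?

From K2 = [H⁺][CO3^2-]/[HCO3⁻]:  pH = pK2 − log₁₀([HCO3⁻]/[CO3^2-])
log₁₀(12.9) = +1.111
pH = 8.95 − (+1.111) = 7.84

pH = 7.84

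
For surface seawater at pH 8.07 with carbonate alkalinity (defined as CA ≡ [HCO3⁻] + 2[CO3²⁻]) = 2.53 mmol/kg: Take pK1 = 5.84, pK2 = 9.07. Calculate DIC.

DIC = 2.33 mmol/kg

CA = [HCO3⁻] + 2[CO3²⁻] = (α₁ + 2α₂)·DIC
At pH 8.07: [H⁺]/K1 = 10^-2.23 = 0.0058884, K2/[H⁺] = 10^-1.00 = 0.10000
α₁ = 1/(1 + 0.0058884 + 0.10000) = 1/1.1059 = 0.9043; α₂ = α₁·K2/[H⁺] = 0.09043
α₁ + 2α₂ = 1.0851
DIC = CA / (α₁ + 2α₂) = 2.53 / 1.0851 = 2.33 mmol/kg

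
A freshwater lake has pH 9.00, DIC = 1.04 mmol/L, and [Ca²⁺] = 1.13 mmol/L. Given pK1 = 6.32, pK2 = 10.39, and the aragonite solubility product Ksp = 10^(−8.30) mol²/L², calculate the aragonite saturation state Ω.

Ω = 9.16

α₂ = 1 / (1 + [H⁺]/K2 + [H⁺]²/(K1K2)) = 1 / (1 + 10^+1.39 + 10^-1.29)
   = 1 / (1 + 24.547 + 0.051286) = 1/25.598 = 0.03906
[CO3²⁻] = α₂ × DIC = 0.03906 × 1.04 = 0.04063 mmol/L
Ksp = 10^(−8.30) = 5.012×10^-9
Ω = [Ca²⁺][CO3²⁻]/Ksp = (1.13×10^-3)(4.063×10^-5) / 5.012×10^-9 = 9.16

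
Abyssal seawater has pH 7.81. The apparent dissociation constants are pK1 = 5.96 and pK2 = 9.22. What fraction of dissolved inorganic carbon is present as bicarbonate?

α₁ = 1 / (1 + [H⁺]/K1 + K2/[H⁺]) = 1 / (1 + 10^-1.85 + 10^-1.41)
   = 1 / (1 + 0.014125 + 0.038905) = 1/1.0530 = 0.9496

α₁ = 0.950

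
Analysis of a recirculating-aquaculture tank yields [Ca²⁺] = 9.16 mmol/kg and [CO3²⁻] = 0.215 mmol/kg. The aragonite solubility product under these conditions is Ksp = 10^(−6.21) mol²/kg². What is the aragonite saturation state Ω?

Ω = 3.19

Ksp = 10^(−6.21) = 6.166×10^-7
Ω = [Ca²⁺][CO3²⁻]/Ksp = (9.16×10^-3)(0.215×10^-3) / 6.166×10^-7 = 3.19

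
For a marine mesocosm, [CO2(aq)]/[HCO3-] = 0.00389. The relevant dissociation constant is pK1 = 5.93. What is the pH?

From K1 = [H⁺][HCO3-]/[CO2(aq)]:  pH = pK1 − log₁₀([CO2(aq)]/[HCO3-])
log₁₀(0.00389) = -2.410
pH = 5.93 − (-2.410) = 8.34

pH = 8.34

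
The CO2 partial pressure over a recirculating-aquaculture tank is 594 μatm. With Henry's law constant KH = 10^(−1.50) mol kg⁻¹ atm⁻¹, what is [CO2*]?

KH = 10^(−1.50) = 3.162×10^-2 mol kg⁻¹ atm⁻¹
[CO2*] = KH · pCO2 = 3.162×10^-2 × 594×10^-6 atm = 1.88×10^-5 mol/kg

[CO2*] = 18.8 μmol/kg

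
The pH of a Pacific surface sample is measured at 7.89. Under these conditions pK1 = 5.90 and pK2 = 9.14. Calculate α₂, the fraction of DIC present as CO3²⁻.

α₂ = 0.0527

α₂ = 1 / (1 + [H⁺]/K2 + [H⁺]²/(K1K2)) = 1 / (1 + 10^+1.25 + 10^-0.74)
   = 1 / (1 + 17.783 + 0.18197) = 1/18.965 = 0.05273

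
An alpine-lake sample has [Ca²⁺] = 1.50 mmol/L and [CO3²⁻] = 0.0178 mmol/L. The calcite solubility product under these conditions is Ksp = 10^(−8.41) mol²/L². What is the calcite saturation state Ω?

Ksp = 10^(−8.41) = 3.890×10^-9
Ω = [Ca²⁺][CO3²⁻]/Ksp = (1.50×10^-3)(0.0178×10^-3) / 3.890×10^-9 = 6.86

Ω = 6.86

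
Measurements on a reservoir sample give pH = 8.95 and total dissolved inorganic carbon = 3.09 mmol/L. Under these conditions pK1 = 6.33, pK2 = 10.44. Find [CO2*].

[CO2*] = 7.16 μmol/L

α₀ = 1 / (1 + K1/[H⁺] + K1K2/[H⁺]²) = 1 / (1 + 10^+2.62 + 10^+1.13)
   = 1 / (1 + 416.87 + 13.490) = 1/431.36 = 0.002318
[CO2*] = α₀ × DIC = 0.002318 × 3.09 = 0.00716 mmol/L = 7.16 μmol/L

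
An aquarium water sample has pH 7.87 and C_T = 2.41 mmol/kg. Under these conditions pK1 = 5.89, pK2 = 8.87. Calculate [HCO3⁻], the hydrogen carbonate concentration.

[HCO3⁻] = 2.17 mmol/kg

α₁ = 1 / (1 + [H⁺]/K1 + K2/[H⁺]) = 1 / (1 + 10^-1.98 + 10^-1.00)
   = 1 / (1 + 0.010471 + 0.10000) = 1/1.1105 = 0.9005
[HCO3⁻] = α₁ × DIC = 0.9005 × 2.41 = 2.17 mmol/kg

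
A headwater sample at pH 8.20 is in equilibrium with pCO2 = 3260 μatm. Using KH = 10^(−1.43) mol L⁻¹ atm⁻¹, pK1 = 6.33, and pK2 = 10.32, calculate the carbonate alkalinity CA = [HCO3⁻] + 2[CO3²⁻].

[CO2*] = KH · pCO2 = 10^(−1.43) × 3260×10^-6 = 1.211×10^-4 mol/L
α₀ = 1/(1 + K1/[H⁺] + K1K2/[H⁺]²) = 1/(1 + 10^+1.87 + 10^-0.25) = 0.01321
DIC = [CO2*]/α₀ = 1.211×10^-4 / 0.01321 = 9.168 mmol/L
CA = (α₁ + 2α₂)·DIC = (0.9794 + 2×0.007429) × 9.168 = 9.12 mmol/L

CA = 9.12 mmol/L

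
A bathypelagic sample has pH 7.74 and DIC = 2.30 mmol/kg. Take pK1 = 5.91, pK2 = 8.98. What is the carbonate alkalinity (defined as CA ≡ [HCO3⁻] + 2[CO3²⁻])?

CA = [HCO3⁻] + 2[CO3²⁻] = (α₁ + 2α₂)·DIC
At pH 7.74: [H⁺]/K1 = 10^-1.83 = 0.014791, K2/[H⁺] = 10^-1.24 = 0.057544
α₁ = 1/(1 + 0.014791 + 0.057544) = 1/1.0723 = 0.9325; α₂ = α₁·K2/[H⁺] = 0.05366
α₁ + 2α₂ = 1.0399
CA = 1.0399 × 2.30 = 2.39 mmol/kg

CA = 2.39 mmol/kg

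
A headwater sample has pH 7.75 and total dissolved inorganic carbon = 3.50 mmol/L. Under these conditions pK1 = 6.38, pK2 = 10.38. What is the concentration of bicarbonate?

α₁ = 1 / (1 + [H⁺]/K1 + K2/[H⁺]) = 1 / (1 + 10^-1.37 + 10^-2.63)
   = 1 / (1 + 0.042658 + 0.0023442) = 1/1.0450 = 0.9569
[HCO3⁻] = α₁ × DIC = 0.9569 × 3.50 = 3.35 mmol/L

[HCO3⁻] = 3.35 mmol/L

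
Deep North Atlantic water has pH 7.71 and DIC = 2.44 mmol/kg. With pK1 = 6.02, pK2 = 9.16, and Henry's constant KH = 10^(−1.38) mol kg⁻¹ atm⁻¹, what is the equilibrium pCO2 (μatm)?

pCO2 = 1130 μatm

α₀ = 1 / (1 + K1/[H⁺] + K1K2/[H⁺]²) = 1 / (1 + 10^+1.69 + 10^+0.24)
   = 1 / (1 + 48.978 + 1.7378) = 1/51.716 = 0.01934
[CO2*] = α₀ × DIC = 0.01934 × 2.44 = 0.04718 mmol/kg
pCO2 = [CO2*]/KH = 4.718×10^-5 / 4.169×10^-2 = 1130 μatm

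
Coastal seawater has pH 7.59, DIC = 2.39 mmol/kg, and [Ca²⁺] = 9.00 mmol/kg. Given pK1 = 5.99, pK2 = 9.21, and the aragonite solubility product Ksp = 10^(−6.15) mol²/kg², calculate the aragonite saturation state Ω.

α₂ = 1 / (1 + [H⁺]/K2 + [H⁺]²/(K1K2)) = 1 / (1 + 10^+1.62 + 10^+0.02)
   = 1 / (1 + 41.687 + 1.0471) = 1/43.734 = 0.02287
[CO3²⁻] = α₂ × DIC = 0.02287 × 2.39 = 0.05465 mmol/kg
Ksp = 10^(−6.15) = 7.079×10^-7
Ω = [Ca²⁺][CO3²⁻]/Ksp = (9.00×10^-3)(5.465×10^-5) / 7.079×10^-7 = 0.695

Ω = 0.695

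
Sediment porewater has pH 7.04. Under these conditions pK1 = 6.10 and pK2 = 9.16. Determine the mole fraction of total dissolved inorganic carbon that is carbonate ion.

α₂ = 1 / (1 + [H⁺]/K2 + [H⁺]²/(K1K2)) = 1 / (1 + 10^+2.12 + 10^+1.18)
   = 1 / (1 + 131.83 + 15.136) = 1/147.96 = 0.006759

α₂ = 0.00676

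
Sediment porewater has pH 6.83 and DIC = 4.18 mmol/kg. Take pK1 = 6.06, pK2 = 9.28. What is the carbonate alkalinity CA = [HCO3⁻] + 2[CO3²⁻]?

CA = 3.59 mmol/kg

CA = [HCO3⁻] + 2[CO3²⁻] = (α₁ + 2α₂)·DIC
At pH 6.83: [H⁺]/K1 = 10^-0.77 = 0.16982, K2/[H⁺] = 10^-2.45 = 0.0035481
α₁ = 1/(1 + 0.16982 + 0.0035481) = 1/1.1734 = 0.8522; α₂ = α₁·K2/[H⁺] = 0.003024
α₁ + 2α₂ = 0.8583
CA = 0.8583 × 4.18 = 3.59 mmol/kg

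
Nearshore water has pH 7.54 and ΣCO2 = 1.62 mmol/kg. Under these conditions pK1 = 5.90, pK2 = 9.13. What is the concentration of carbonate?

α₂ = 1 / (1 + [H⁺]/K2 + [H⁺]²/(K1K2)) = 1 / (1 + 10^+1.59 + 10^-0.05)
   = 1 / (1 + 38.905 + 0.89125) = 1/40.796 = 0.02451
[CO3²⁻] = α₂ × DIC = 0.02451 × 1.62 = 0.0397 mmol/kg

[CO3²⁻] = 0.0397 mmol/kg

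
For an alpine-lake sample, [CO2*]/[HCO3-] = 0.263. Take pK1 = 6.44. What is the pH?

From K1 = [H⁺][HCO3-]/[CO2*]:  pH = pK1 − log₁₀([CO2*]/[HCO3-])
log₁₀(0.263) = -0.580
pH = 6.44 − (-0.580) = 7.02

pH = 7.02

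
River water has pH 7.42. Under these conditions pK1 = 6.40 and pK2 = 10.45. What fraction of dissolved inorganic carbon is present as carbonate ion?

α₂ = 1 / (1 + [H⁺]/K2 + [H⁺]²/(K1K2)) = 1 / (1 + 10^+3.03 + 10^+2.01)
   = 1 / (1 + 1071.5 + 102.33) = 1/1174.8 = 0.0008512

α₂ = 0.000851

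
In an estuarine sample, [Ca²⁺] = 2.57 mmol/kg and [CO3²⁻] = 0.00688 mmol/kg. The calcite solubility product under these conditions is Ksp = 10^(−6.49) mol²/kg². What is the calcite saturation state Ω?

Ω = 0.0546

Ksp = 10^(−6.49) = 3.236×10^-7
Ω = [Ca²⁺][CO3²⁻]/Ksp = (2.57×10^-3)(0.00688×10^-3) / 3.236×10^-7 = 0.0546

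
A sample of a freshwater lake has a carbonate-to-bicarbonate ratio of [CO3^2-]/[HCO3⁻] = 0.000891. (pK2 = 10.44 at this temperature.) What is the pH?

pH = 7.39

From K2 = [H⁺][CO3^2-]/[HCO3⁻]:  pH = pK2 + log₁₀([CO3^2-]/[HCO3⁻])
log₁₀(0.000891) = -3.050
pH = 10.44 + (-3.050) = 7.39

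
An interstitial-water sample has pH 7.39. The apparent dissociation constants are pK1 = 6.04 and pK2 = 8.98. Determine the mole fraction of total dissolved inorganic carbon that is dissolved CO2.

α₀ = 0.0417

α₀ = 1 / (1 + K1/[H⁺] + K1K2/[H⁺]²) = 1 / (1 + 10^+1.35 + 10^-0.24)
   = 1 / (1 + 22.387 + 0.57544) = 1/23.963 = 0.04173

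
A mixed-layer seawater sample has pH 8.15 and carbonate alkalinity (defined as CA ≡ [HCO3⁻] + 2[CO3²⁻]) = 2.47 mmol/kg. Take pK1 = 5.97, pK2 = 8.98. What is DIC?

DIC = 2.20 mmol/kg

CA = [HCO3⁻] + 2[CO3²⁻] = (α₁ + 2α₂)·DIC
At pH 8.15: [H⁺]/K1 = 10^-2.18 = 0.0066069, K2/[H⁺] = 10^-0.83 = 0.14791
α₁ = 1/(1 + 0.0066069 + 0.14791) = 1/1.1545 = 0.8662; α₂ = α₁·K2/[H⁺] = 0.1281
α₁ + 2α₂ = 1.1224
DIC = CA / (α₁ + 2α₂) = 2.47 / 1.1224 = 2.20 mmol/kg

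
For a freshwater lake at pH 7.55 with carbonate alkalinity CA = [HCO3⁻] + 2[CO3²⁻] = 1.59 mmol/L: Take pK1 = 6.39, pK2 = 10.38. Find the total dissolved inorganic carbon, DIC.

CA = [HCO3⁻] + 2[CO3²⁻] = (α₁ + 2α₂)·DIC
At pH 7.55: [H⁺]/K1 = 10^-1.16 = 0.069183, K2/[H⁺] = 10^-2.83 = 0.0014791
α₁ = 1/(1 + 0.069183 + 0.0014791) = 1/1.0707 = 0.9340; α₂ = α₁·K2/[H⁺] = 0.001381
α₁ + 2α₂ = 0.9368
DIC = CA / (α₁ + 2α₂) = 1.59 / 0.9368 = 1.70 mmol/L

DIC = 1.70 mmol/L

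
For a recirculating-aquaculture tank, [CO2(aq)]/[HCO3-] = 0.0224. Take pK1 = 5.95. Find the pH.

pH = 7.60

From K1 = [H⁺][HCO3-]/[CO2(aq)]:  pH = pK1 − log₁₀([CO2(aq)]/[HCO3-])
log₁₀(0.0224) = -1.650
pH = 5.95 − (-1.650) = 7.60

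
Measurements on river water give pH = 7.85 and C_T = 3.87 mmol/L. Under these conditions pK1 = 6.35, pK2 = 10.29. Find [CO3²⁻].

α₂ = 1 / (1 + [H⁺]/K2 + [H⁺]²/(K1K2)) = 1 / (1 + 10^+2.44 + 10^+0.94)
   = 1 / (1 + 275.42 + 8.7096) = 1/285.13 = 0.003507
[CO3²⁻] = α₂ × DIC = 0.003507 × 3.87 = 0.0136 mmol/L = 13.6 μmol/L

[CO3²⁻] = 13.6 μmol/L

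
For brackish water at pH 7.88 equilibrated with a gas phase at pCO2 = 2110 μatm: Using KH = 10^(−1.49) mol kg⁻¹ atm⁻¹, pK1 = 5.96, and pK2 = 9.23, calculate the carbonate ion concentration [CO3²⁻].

[CO3²⁻] = 0.254 mmol/kg

[CO2*] = KH · pCO2 = 10^(−1.49) × 2110×10^-6 = 6.828×10^-5 mol/kg
α₀ = 1/(1 + K1/[H⁺] + K1K2/[H⁺]²) = 1/(1 + 10^+1.92 + 10^+0.57) = 0.01138
DIC = [CO2*]/α₀ = 6.828×10^-5 / 0.01138 = 6.001 mmol/kg
[CO3²⁻] = α₂·DIC; α₂ = 0.04227, so [CO3²⁻] = 0.04227 × 6.001 = 0.254 mmol/kg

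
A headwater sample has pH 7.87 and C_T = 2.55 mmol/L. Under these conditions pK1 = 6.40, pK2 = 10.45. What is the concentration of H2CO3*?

[CO2*] = 0.0834 mmol/L

α₀ = 1 / (1 + K1/[H⁺] + K1K2/[H⁺]²) = 1 / (1 + 10^+1.47 + 10^-1.11)
   = 1 / (1 + 29.512 + 0.077625) = 1/30.590 = 0.03269
[CO2*] = α₀ × DIC = 0.03269 × 2.55 = 0.0834 mmol/L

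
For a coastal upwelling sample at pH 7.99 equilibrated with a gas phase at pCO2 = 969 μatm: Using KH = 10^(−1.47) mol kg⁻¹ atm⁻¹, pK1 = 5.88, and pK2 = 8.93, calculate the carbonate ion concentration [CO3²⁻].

[CO2*] = KH · pCO2 = 10^(−1.47) × 969×10^-6 = 3.283×10^-5 mol/kg
α₀ = 1/(1 + K1/[H⁺] + K1K2/[H⁺]²) = 1/(1 + 10^+2.11 + 10^+1.17) = 0.006915
DIC = [CO2*]/α₀ = 3.283×10^-5 / 0.006915 = 4.748 mmol/kg
[CO3²⁻] = α₂·DIC; α₂ = 0.1023, so [CO3²⁻] = 0.1023 × 4.748 = 0.486 mmol/kg

[CO3²⁻] = 0.486 mmol/kg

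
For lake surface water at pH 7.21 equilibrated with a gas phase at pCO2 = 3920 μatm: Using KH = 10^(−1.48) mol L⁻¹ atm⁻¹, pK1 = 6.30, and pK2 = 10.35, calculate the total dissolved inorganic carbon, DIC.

[CO2*] = KH · pCO2 = 10^(−1.48) × 3920×10^-6 = 1.298×10^-4 mol/L
α₀ = 1/(1 + K1/[H⁺] + K1K2/[H⁺]²) = 1/(1 + 10^+0.91 + 10^-2.23) = 0.1095
DIC = [CO2*]/α₀ = 1.298×10^-4 / 0.1095 = 1.19 mmol/L

DIC = 1.19 mmol/L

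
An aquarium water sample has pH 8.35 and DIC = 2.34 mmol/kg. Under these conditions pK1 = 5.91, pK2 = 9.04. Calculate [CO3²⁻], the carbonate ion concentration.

[CO3²⁻] = 0.396 mmol/kg

α₂ = 1 / (1 + [H⁺]/K2 + [H⁺]²/(K1K2)) = 1 / (1 + 10^+0.69 + 10^-1.75)
   = 1 / (1 + 4.8978 + 0.017783) = 1/5.9156 = 0.1690
[CO3²⁻] = α₂ × DIC = 0.1690 × 2.34 = 0.396 mmol/kg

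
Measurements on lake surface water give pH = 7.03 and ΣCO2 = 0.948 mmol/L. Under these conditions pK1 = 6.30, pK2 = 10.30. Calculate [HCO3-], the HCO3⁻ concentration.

[HCO3⁻] = 0.799 mmol/L

α₁ = 1 / (1 + [H⁺]/K1 + K2/[H⁺]) = 1 / (1 + 10^-0.73 + 10^-3.27)
   = 1 / (1 + 0.18621 + 0.00053703) = 1/1.1867 = 0.8426
[HCO3⁻] = α₁ × DIC = 0.8426 × 0.948 = 0.799 mmol/L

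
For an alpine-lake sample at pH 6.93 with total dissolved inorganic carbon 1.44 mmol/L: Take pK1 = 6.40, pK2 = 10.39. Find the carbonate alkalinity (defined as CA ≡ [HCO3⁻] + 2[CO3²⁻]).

CA = 1.11 mmol/L

CA = [HCO3⁻] + 2[CO3²⁻] = (α₁ + 2α₂)·DIC
At pH 6.93: [H⁺]/K1 = 10^-0.53 = 0.29512, K2/[H⁺] = 10^-3.46 = 0.00034674
α₁ = 1/(1 + 0.29512 + 0.00034674) = 1/1.2955 = 0.7719; α₂ = α₁·K2/[H⁺] = 0.0002677
α₁ + 2α₂ = 0.7725
CA = 0.7725 × 1.44 = 1.11 mmol/L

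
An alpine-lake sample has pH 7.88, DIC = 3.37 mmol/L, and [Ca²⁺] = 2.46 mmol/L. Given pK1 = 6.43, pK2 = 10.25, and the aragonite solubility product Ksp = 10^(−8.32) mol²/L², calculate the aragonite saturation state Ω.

α₂ = 1 / (1 + [H⁺]/K2 + [H⁺]²/(K1K2)) = 1 / (1 + 10^+2.37 + 10^+0.92)
   = 1 / (1 + 234.42 + 8.3176) = 1/243.74 = 0.004103
[CO3²⁻] = α₂ × DIC = 0.004103 × 3.37 = 0.01383 mmol/L = 13.83 μmol/L
Ksp = 10^(−8.32) = 4.786×10^-9
Ω = [Ca²⁺][CO3²⁻]/Ksp = (2.46×10^-3)(1.383×10^-5) / 4.786×10^-9 = 7.11

Ω = 7.11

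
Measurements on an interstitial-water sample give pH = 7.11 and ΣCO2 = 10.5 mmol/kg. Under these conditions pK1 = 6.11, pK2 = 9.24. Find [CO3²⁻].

[CO3²⁻] = 0.0703 mmol/kg

α₂ = 1 / (1 + [H⁺]/K2 + [H⁺]²/(K1K2)) = 1 / (1 + 10^+2.13 + 10^+1.13)
   = 1 / (1 + 134.90 + 13.490) = 1/149.39 = 0.006694
[CO3²⁻] = α₂ × DIC = 0.006694 × 10.5 = 0.0703 mmol/kg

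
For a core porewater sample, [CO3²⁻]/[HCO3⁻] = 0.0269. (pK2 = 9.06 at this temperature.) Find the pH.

From K2 = [H⁺][CO3²⁻]/[HCO3⁻]:  pH = pK2 + log₁₀([CO3²⁻]/[HCO3⁻])
log₁₀(0.0269) = -1.570
pH = 9.06 + (-1.570) = 7.49

pH = 7.49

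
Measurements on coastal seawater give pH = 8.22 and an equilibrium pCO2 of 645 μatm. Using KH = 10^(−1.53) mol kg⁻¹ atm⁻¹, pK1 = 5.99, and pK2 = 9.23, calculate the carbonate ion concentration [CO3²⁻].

[CO3²⁻] = 0.316 mmol/kg

[CO2*] = KH · pCO2 = 10^(−1.53) × 645×10^-6 = 1.904×10^-5 mol/kg
α₀ = 1/(1 + K1/[H⁺] + K1K2/[H⁺]²) = 1/(1 + 10^+2.23 + 10^+1.22) = 0.005336
DIC = [CO2*]/α₀ = 1.904×10^-5 / 0.005336 = 3.568 mmol/kg
[CO3²⁻] = α₂·DIC; α₂ = 0.08855, so [CO3²⁻] = 0.08855 × 3.568 = 0.316 mmol/kg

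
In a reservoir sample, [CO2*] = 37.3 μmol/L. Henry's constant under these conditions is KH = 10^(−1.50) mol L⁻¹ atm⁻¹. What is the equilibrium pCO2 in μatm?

pCO2 = 1180 μatm

KH = 10^(−1.50) = 3.162×10^-2 mol L⁻¹ atm⁻¹
pCO2 = [CO2*]/KH = 37.3×10^-6 / 3.162×10^-2 = 1.18×10^-3 atm = 1180 μatm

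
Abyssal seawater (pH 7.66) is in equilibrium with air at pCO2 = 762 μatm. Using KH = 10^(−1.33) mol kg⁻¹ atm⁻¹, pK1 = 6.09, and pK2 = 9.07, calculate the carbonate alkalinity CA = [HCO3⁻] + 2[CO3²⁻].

CA = 1.43 mmol/kg

[CO2*] = KH · pCO2 = 10^(−1.33) × 762×10^-6 = 3.564×10^-5 mol/kg
α₀ = 1/(1 + K1/[H⁺] + K1K2/[H⁺]²) = 1/(1 + 10^+1.57 + 10^+0.16) = 0.02525
DIC = [CO2*]/α₀ = 3.564×10^-5 / 0.02525 = 1.411 mmol/kg
CA = (α₁ + 2α₂)·DIC = (0.9382 + 2×0.03650) × 1.411 = 1.43 mmol/kg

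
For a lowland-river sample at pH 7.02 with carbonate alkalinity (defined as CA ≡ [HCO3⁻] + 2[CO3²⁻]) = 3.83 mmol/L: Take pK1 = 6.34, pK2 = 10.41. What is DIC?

CA = [HCO3⁻] + 2[CO3²⁻] = (α₁ + 2α₂)·DIC
At pH 7.02: [H⁺]/K1 = 10^-0.68 = 0.20893, K2/[H⁺] = 10^-3.39 = 0.00040738
α₁ = 1/(1 + 0.20893 + 0.00040738) = 1/1.2093 = 0.8269; α₂ = α₁·K2/[H⁺] = 0.0003369
α₁ + 2α₂ = 0.8276
DIC = CA / (α₁ + 2α₂) = 3.83 / 0.8276 = 4.63 mmol/L

DIC = 4.63 mmol/L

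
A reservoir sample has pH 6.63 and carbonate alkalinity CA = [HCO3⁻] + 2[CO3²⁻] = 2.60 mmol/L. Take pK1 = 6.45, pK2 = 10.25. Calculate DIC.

CA = [HCO3⁻] + 2[CO3²⁻] = (α₁ + 2α₂)·DIC
At pH 6.63: [H⁺]/K1 = 10^-0.18 = 0.66069, K2/[H⁺] = 10^-3.62 = 0.00023988
α₁ = 1/(1 + 0.66069 + 0.00023988) = 1/1.6609 = 0.6021; α₂ = α₁·K2/[H⁺] = 0.0001444
α₁ + 2α₂ = 0.6024
DIC = CA / (α₁ + 2α₂) = 2.60 / 0.6024 = 4.32 mmol/L

DIC = 4.32 mmol/L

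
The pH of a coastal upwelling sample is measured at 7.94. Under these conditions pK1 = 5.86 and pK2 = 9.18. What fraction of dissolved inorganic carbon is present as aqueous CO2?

α₀ = 0.00780

α₀ = 1 / (1 + K1/[H⁺] + K1K2/[H⁺]²) = 1 / (1 + 10^+2.08 + 10^+0.84)
   = 1 / (1 + 120.23 + 6.9183) = 1/128.14 = 0.007804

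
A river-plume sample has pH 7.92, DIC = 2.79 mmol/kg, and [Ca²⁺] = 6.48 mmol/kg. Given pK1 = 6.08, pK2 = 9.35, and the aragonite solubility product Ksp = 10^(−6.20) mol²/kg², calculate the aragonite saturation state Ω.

α₂ = 1 / (1 + [H⁺]/K2 + [H⁺]²/(K1K2)) = 1 / (1 + 10^+1.43 + 10^-0.41)
   = 1 / (1 + 26.915 + 0.38905) = 1/28.304 = 0.03533
[CO3²⁻] = α₂ × DIC = 0.03533 × 2.79 = 0.09857 mmol/kg
Ksp = 10^(−6.20) = 6.310×10^-7
Ω = [Ca²⁺][CO3²⁻]/Ksp = (6.48×10^-3)(9.857×10^-5) / 6.310×10^-7 = 1.01

Ω = 1.01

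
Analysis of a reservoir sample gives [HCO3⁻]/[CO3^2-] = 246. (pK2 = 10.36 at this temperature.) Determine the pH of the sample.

pH = 7.97

From K2 = [H⁺][CO3^2-]/[HCO3⁻]:  pH = pK2 − log₁₀([HCO3⁻]/[CO3^2-])
log₁₀(246) = +2.391
pH = 10.36 − (+2.391) = 7.97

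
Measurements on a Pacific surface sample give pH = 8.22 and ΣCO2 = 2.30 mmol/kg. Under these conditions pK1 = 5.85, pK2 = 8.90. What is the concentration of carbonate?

α₂ = 1 / (1 + [H⁺]/K2 + [H⁺]²/(K1K2)) = 1 / (1 + 10^+0.68 + 10^-1.69)
   = 1 / (1 + 4.7863 + 0.020417) = 1/5.8067 = 0.1722
[CO3²⁻] = α₂ × DIC = 0.1722 × 2.30 = 0.396 mmol/kg

[CO3²⁻] = 0.396 mmol/kg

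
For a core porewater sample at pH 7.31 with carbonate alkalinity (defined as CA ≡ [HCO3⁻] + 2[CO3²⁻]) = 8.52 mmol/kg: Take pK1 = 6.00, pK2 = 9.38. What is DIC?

DIC = 8.86 mmol/kg

CA = [HCO3⁻] + 2[CO3²⁻] = (α₁ + 2α₂)·DIC
At pH 7.31: [H⁺]/K1 = 10^-1.31 = 0.048978, K2/[H⁺] = 10^-2.07 = 0.0085114
α₁ = 1/(1 + 0.048978 + 0.0085114) = 1/1.0575 = 0.9456; α₂ = α₁·K2/[H⁺] = 0.008049
α₁ + 2α₂ = 0.9617
DIC = CA / (α₁ + 2α₂) = 8.52 / 0.9617 = 8.86 mmol/kg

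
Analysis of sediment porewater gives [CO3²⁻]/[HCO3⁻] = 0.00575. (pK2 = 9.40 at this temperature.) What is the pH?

pH = 7.16

From K2 = [H⁺][CO3²⁻]/[HCO3⁻]:  pH = pK2 + log₁₀([CO3²⁻]/[HCO3⁻])
log₁₀(0.00575) = -2.240
pH = 9.40 + (-2.240) = 7.16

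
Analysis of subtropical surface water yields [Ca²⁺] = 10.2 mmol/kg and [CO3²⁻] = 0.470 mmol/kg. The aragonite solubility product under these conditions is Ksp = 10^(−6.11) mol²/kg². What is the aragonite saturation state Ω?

Ω = 6.18

Ksp = 10^(−6.11) = 7.762×10^-7
Ω = [Ca²⁺][CO3²⁻]/Ksp = (10.2×10^-3)(0.470×10^-3) / 7.762×10^-7 = 6.18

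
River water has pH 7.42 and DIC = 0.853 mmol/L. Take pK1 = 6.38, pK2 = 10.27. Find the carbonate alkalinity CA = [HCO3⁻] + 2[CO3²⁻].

CA = [HCO3⁻] + 2[CO3²⁻] = (α₁ + 2α₂)·DIC
At pH 7.42: [H⁺]/K1 = 10^-1.04 = 0.091201, K2/[H⁺] = 10^-2.85 = 0.0014125
α₁ = 1/(1 + 0.091201 + 0.0014125) = 1/1.0926 = 0.9152; α₂ = α₁·K2/[H⁺] = 0.001293
α₁ + 2α₂ = 0.9178
CA = 0.9178 × 0.853 = 0.783 mmol/L

CA = 0.783 mmol/L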